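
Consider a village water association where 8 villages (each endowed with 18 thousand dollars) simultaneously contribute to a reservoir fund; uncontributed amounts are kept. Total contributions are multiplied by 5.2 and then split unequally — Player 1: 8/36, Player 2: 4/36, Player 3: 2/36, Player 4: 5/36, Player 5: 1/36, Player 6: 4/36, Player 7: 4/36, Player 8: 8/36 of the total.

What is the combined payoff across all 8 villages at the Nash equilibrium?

295.20 thousand dollars

A player with share s gets back 5.2·s per unit contributed, so full contribution is dominant for anyone with s > 1/5.2 = 0.1923 and zero contribution is dominant for anyone below.
Player 1 and Player 8 are above the threshold, contributing 18 each; the remaining 6 contribute 0. Total contributed: 36.
The reservoir fund pays out 5.2 × 36 = 187.20 in total (split across the unequal shares, but the aggregate is all that matters for the group sum).
The 6 free-riders keep 18 each, adding 108. Group total = 108 + 187.20 = 295.20.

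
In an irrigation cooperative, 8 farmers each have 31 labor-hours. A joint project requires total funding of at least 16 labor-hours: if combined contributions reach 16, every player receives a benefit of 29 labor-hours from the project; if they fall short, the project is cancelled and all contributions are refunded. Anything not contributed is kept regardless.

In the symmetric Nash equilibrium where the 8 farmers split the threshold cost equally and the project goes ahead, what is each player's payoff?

Equal share of the threshold: 16/8 = 2.
At this profile no one gains by cutting their contribution: any cut drops the total below 16, the project is cancelled, contributions are refunded, and the deviator ends with 31, which is less than 31 − 2 + 29 = 58. Contributing more than 2 just wastes the excess. So contributing exactly 2 is a best response.
Each player's payoff: 31 − 2 + 29 = 58.

58 labor-hours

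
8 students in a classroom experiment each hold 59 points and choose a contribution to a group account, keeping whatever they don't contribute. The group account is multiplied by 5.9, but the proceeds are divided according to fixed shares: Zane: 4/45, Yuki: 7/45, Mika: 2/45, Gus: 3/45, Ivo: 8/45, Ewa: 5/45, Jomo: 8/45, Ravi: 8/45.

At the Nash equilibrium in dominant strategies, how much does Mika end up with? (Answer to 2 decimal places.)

105.41 points

Each unit j contributes comes back to j as 5.9 × (j's share), so j prefers to contribute only if that share exceeds 1/5.9 = 0.1695; otherwise keeping the unit dominates.
Ivo, Jomo and Ravi are above the threshold, contributing 59 each; the remaining 5 contribute 0. Total contributed: 177.
Mika keeps 59 and receives 5.9 × 177 × 2/45 = 46.41 from the group account, for a payoff of 105.41.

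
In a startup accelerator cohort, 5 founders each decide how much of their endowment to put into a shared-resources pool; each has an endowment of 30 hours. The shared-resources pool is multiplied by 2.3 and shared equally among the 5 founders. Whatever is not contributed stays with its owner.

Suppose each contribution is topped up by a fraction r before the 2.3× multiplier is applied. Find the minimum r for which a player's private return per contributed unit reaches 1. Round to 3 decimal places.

1.174

With matching at rate r, one contributed unit becomes (1 + r) in the shared-resources pool and returns 2.3 × (1 + r) / 5 to the contributor.
Setting this equal to 1: 1 + r = 5/2.3 = 2.1739.
So the minimum matching rate is r = 2.1739 − 1 = 1.174.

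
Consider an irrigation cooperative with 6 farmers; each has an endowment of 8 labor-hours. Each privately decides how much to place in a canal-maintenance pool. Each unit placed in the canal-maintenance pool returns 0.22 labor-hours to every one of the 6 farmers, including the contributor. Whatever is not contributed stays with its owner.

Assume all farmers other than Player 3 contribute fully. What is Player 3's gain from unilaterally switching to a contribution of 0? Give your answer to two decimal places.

Switching from a contribution of 8 to 0 lets Player 3 keep an extra 8 labor-hours, but lowers the canal-maintenance pool by 8, which costs Player 3 their own share of that drop: 0.22 × 8 = 1.76.
Net gain = 8 − 1.76 = 6.24. The private return per contributed unit (0.22) is below 1, so free-riding is indeed the best response regardless of what the others do.

6.24 labor-hours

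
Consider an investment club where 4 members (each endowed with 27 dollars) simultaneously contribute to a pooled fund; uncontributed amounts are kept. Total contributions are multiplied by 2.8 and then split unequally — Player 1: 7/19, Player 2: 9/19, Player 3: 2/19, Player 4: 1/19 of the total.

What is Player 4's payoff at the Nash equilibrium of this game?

34.96 dollars

Player j's private return per contributed unit is 2.8 × (j's share). Contributing is weakly dominant for j when that share is at least 1/2.8 = 0.3571, and contributing 0 is dominant otherwise.
Player 1 and Player 2 are above the threshold, contributing 27 each; the remaining 2 contribute 0. Total contributed: 54.
Player 4 keeps 27 and receives 2.8 × 54 × 1/19 = 7.96 from the pooled fund, for a payoff of 34.96.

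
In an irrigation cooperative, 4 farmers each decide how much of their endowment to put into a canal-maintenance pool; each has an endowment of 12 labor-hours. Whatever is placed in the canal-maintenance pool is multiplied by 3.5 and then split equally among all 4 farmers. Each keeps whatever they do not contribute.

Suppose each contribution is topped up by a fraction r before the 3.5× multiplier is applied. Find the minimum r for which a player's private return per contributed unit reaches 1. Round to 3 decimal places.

0.143

With matching at rate r, one contributed unit becomes (1 + r) in the canal-maintenance pool and returns 3.5 × (1 + r) / 4 to the contributor.
Setting this equal to 1: 1 + r = 4/3.5 = 1.1429.
So the minimum matching rate is r = 1.1429 − 1 = 0.143.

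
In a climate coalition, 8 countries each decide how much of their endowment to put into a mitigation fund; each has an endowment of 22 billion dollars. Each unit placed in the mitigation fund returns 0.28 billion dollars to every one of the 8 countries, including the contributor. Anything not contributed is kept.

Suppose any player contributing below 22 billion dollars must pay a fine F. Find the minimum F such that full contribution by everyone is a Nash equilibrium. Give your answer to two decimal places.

Given the others contribute fully, the best deviation is to contribute 0 (any partial contribution still incurs the fine and gives up units whose private return 0.28 is below 1).
Deviating from 22 to 0 saves 22 billion dollars but forfeits the deviator's share of the drop in the mitigation fund: 0.28 × 22 = 6.16.
So the deviation gain is 22 − 6.16 = 15.84, and the fine must be at least 15.84 billion dollars to wipe it out.

15.84 billion dollars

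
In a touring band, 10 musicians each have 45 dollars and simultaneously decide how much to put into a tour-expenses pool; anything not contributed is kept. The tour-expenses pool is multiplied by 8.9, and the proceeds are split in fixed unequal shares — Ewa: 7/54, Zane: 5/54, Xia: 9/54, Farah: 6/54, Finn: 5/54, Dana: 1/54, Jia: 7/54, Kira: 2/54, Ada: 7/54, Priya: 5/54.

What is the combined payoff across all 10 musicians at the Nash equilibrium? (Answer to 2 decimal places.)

Player j's private return per contributed unit is 8.9 × (j's share). Contributing is weakly dominant for j when that share is at least 1/8.9 = 0.1124, and contributing 0 is dominant otherwise.
Ewa, Xia, Jia and Ada are above the threshold, contributing 45 each; the remaining 6 contribute 0. Total contributed: 180.
The tour-expenses pool pays out 8.9 × 180 = 1602.00 in total (split across the unequal shares, but the aggregate is all that matters for the group sum).
The 6 free-riders keep 45 each, adding 270. Group total = 270 + 1602.00 = 1872.00.

1872.00 dollars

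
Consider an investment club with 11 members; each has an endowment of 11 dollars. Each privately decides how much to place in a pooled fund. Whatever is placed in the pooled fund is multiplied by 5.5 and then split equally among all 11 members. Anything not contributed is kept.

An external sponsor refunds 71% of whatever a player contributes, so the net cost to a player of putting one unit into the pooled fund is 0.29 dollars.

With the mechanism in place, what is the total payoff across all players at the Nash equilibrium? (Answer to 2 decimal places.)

751.41 dollars

With the mechanism, a contributed unit returns (5.5/11) / 0.29 = 1.7241 per unit of net cost to the contributor — now above 1 — so contributing fully is weakly dominant for every player.
So the Nash equilibrium is full contribution by all 11; the group earns 11 × (11 × 0.71 + 5.5 × 11) = 751.41.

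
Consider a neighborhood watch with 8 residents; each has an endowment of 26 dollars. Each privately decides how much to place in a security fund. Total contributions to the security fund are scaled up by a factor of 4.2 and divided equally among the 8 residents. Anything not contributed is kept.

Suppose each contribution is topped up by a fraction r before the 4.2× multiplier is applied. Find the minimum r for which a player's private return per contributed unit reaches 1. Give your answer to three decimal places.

With matching at rate r, one contributed unit becomes (1 + r) in the security fund and returns 4.2 × (1 + r) / 8 to the contributor.
Setting this equal to 1: 1 + r = 8/4.2 = 1.9048.
So the minimum matching rate is r = 1.9048 − 1 = 0.905.

0.905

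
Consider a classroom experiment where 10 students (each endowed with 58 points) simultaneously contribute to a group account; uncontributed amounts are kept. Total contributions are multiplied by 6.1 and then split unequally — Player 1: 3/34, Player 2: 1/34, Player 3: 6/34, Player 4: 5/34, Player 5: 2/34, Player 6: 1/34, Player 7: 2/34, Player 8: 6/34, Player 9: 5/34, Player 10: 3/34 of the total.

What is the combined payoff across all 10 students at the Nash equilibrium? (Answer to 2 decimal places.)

1171.60 points

Each unit j contributes comes back to j as 6.1 × (j's share), so j prefers to contribute only if that share exceeds 1/6.1 = 0.1639; otherwise keeping the unit dominates.
Player 3 and Player 8 are above the threshold, contributing 58 each; the remaining 8 contribute 0. Total contributed: 116.
The group account pays out 6.1 × 116 = 707.60 in total (split across the unequal shares, but the aggregate is all that matters for the group sum).
The 8 free-riders keep 58 each, adding 464. Group total = 464 + 707.60 = 1171.60.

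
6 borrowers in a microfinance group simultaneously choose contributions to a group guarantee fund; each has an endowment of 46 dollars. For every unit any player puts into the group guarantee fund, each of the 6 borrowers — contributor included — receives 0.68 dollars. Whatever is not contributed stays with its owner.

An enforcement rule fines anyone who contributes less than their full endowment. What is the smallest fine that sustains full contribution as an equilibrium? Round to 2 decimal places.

Given the others contribute fully, the best deviation is to contribute 0 (any partial contribution still incurs the fine and gives up units whose private return 0.68 is below 1).
Deviating from 46 to 0 saves 46 dollars but forfeits the deviator's share of the drop in the group guarantee fund: 0.68 × 46 = 31.28.
So the deviation gain is 46 − 31.28 = 14.72, and the fine must be at least 14.72 dollars to wipe it out.

14.72 dollars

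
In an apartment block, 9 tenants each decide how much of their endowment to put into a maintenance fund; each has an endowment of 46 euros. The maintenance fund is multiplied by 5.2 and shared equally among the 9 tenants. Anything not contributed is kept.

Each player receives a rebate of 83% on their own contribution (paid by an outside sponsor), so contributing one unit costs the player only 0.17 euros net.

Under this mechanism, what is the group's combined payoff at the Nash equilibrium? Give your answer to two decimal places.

2496.42 euros

Under the mechanism each unit contributed yields (5.2/9) / 0.17 = 3.3987 back to its contributor per unit of net cost, which exceeds 1, making full contribution the dominant choice for everyone.
At the Nash equilibrium everyone contributes 46. Group total payoff = 9 × (46 × 0.83 + 5.2 × 46) = 2496.42.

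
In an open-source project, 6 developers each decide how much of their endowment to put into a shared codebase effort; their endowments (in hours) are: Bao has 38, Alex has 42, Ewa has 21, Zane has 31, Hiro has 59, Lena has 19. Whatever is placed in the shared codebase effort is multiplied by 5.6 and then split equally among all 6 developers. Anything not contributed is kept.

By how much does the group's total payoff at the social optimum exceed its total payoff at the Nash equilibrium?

The private return per contributed unit is 5.6/6 = 0.9333 < 1 for every player regardless of endowment, so the Nash equilibrium is zero contribution and the group total is Σ E_j = 38 + 42 + 21 + 31 + 59 + 19 = 210.
Each contributed unit returns 5.600 to the group, so the social optimum is full contribution by everyone: group total = 5.600 × 210 = 1176.00.
Efficiency loss = (5.600 − 1) × 210 = 966.00.

966.00 hours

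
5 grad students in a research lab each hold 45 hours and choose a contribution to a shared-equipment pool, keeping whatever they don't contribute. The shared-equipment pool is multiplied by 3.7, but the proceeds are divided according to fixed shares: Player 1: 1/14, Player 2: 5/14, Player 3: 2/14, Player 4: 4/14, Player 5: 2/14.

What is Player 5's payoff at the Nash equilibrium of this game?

92.57 hours

A player with share s gets back 3.7·s per unit contributed, so full contribution is dominant for anyone with s > 1/3.7 = 0.2703 and zero contribution is dominant for anyone below.
Player 2 and Player 4 are above the threshold, contributing 45 each; the remaining 3 contribute 0. Total contributed: 90.
Player 5 keeps 45 and receives 3.7 × 90 × 2/14 = 47.57 from the shared-equipment pool, for a payoff of 92.57.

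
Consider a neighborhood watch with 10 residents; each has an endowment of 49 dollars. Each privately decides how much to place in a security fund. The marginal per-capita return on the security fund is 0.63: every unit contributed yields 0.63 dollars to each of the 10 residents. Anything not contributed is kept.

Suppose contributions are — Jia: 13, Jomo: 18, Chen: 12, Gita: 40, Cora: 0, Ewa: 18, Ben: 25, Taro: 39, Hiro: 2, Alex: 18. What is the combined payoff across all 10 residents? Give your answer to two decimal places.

Total contributed: 13 + 18 + 12 + 40 + 0 + 18 + 25 + 39 + 2 + 18 = 185; total kept: 10 × 49 − 185 = 305.
The security fund pays out 0.63 × 10 × 185 = 1165.50 in aggregate.
Group total = 305 + 1165.50 = 1470.50.

1470.50 dollars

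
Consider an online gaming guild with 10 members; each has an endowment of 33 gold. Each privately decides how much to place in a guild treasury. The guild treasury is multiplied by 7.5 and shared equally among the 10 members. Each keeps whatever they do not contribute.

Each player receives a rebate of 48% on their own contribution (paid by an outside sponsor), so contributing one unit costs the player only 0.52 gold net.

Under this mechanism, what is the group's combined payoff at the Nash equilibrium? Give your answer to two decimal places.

Under the mechanism each unit contributed yields (7.5/10) / 0.52 = 1.4423 back to its contributor per unit of net cost, which exceeds 1, making full contribution the dominant choice for everyone.
At the Nash equilibrium everyone contributes 33. Group total payoff = 10 × (33 × 0.48 + 7.5 × 33) = 2633.40.

2633.40 gold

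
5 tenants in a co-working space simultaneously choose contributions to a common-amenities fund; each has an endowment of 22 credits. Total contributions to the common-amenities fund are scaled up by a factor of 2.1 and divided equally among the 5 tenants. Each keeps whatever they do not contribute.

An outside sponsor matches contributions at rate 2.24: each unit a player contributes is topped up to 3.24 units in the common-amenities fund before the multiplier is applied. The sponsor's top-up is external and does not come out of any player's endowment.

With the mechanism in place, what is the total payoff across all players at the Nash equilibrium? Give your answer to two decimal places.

748.44 credits

The effective private return per unit is now 2.1 × 3.24 / 5 = 1.3608 > 1, so every player's dominant strategy flips to full contribution.
So the Nash equilibrium is full contribution by all 5; the group earns 2.1 × 3.24 × 110 = 748.44.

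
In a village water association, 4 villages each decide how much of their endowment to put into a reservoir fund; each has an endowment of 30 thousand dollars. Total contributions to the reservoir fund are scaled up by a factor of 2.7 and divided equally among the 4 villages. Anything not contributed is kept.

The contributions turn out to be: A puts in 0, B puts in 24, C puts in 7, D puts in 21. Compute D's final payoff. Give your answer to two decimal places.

44.10 thousand dollars

Total contributed: 0 + 24 + 7 + 21 = 52.
Each receives 2.7 × 52 / 4 = 35.10 from the reservoir fund.
D keeps 30 − 21 = 9, so D's payoff is 9 + 35.10 = 44.10.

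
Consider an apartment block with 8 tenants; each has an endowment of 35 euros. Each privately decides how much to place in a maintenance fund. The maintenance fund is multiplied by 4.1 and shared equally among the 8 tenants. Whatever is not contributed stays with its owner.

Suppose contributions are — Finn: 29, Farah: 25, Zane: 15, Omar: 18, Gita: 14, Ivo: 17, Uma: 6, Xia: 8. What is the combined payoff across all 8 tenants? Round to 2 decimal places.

689.20 euros

Total contributed: 29 + 25 + 15 + 18 + 14 + 17 + 6 + 8 = 132; total kept: 8 × 35 − 132 = 148.
The maintenance fund pays out 4.1 × 132 = 541.20 in aggregate.
Group total = 148 + 541.20 = 689.20.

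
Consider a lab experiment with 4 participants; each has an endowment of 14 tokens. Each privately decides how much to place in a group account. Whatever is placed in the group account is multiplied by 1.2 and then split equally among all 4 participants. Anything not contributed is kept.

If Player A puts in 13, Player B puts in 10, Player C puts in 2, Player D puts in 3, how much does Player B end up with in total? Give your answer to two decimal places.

Total contributed: 13 + 10 + 2 + 3 = 28.
Each receives 1.2 × 28 / 4 = 8.40 from the group account.
Player B keeps 14 − 10 = 4, so Player B's payoff is 4 + 8.40 = 12.40.

12.40 tokens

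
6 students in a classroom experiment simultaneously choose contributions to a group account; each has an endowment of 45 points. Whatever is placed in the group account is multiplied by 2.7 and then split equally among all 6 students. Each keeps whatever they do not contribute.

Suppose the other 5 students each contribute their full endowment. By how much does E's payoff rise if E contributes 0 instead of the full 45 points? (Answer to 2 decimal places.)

24.75 points

Switching from a contribution of 45 to 0 lets E keep an extra 45 points, but lowers the group account by 45, which costs E their own share of that drop: 2.7/6 × 45 = 20.25.
Net gain = 45 − 20.25 = 24.75. The private return per contributed unit (0.4500) is below 1, so free-riding is indeed the best response regardless of what the others do.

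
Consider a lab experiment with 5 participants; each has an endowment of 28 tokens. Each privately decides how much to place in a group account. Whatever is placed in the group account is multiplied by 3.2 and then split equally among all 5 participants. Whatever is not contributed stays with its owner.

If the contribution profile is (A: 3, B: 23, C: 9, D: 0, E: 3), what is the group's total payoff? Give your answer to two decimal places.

Total contributed: 3 + 23 + 9 + 0 + 3 = 38; total kept: 5 × 28 − 38 = 102.
The group account pays out 3.2 × 38 = 121.60 in aggregate.
Group total = 102 + 121.60 = 223.60.

223.60 tokens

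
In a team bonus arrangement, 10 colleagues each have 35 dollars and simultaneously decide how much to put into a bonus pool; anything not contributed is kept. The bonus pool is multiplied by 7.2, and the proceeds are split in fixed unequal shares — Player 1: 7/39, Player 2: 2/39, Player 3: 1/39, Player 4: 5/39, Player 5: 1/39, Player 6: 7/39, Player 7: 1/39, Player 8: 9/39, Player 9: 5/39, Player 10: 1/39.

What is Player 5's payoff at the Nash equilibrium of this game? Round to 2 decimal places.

For player j, contributing a unit is worthwhile iff 7.2 × (j's share) ≥ 1, i.e. iff j's share is at least 0.1389.
The shares above 0.1389 belong to Player 1, Player 6 and Player 8, contributing 35 each; the remaining 7 contribute 0. Total contributed: 105.
Player 5 keeps 35 and receives 7.2 × 105 × 1/39 = 19.38 from the bonus pool, for a payoff of 54.38.

54.38 dollars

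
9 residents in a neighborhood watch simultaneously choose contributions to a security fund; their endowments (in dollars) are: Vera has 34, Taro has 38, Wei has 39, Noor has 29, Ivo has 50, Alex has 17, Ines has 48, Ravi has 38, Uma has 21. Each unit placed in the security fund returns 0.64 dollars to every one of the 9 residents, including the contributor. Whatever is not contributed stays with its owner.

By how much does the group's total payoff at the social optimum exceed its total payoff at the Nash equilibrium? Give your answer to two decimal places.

The private return per contributed unit is 0.64 < 1 for everyone, so the Nash equilibrium is zero contribution and the group total is Σ E_j = 34 + 38 + 39 + 29 + 50 + 17 + 48 + 38 + 21 = 314.
Each contributed unit returns 5.760 to the group, so the social optimum is full contribution by everyone: group total = 5.760 × 314 = 1808.64.
Efficiency loss = (5.760 − 1) × 314 = 1494.64.

1494.64 dollars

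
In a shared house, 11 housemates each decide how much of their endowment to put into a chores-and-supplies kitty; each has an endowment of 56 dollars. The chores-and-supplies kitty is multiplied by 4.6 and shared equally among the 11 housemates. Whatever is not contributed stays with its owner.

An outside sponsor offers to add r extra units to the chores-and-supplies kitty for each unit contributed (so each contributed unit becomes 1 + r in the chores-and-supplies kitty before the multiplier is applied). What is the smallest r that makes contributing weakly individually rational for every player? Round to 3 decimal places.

1.391

With matching at rate r, one contributed unit becomes (1 + r) in the chores-and-supplies kitty and returns 4.6 × (1 + r) / 11 to the contributor.
Setting this equal to 1: 1 + r = 11/4.6 = 2.3913.
So the minimum matching rate is r = 2.3913 − 1 = 1.391.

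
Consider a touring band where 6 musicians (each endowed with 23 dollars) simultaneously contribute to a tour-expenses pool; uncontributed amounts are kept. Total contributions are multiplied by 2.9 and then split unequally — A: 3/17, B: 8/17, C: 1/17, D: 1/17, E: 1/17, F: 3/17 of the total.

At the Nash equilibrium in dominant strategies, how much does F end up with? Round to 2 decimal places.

34.77 dollars

For player j, contributing a unit is worthwhile iff 2.9 × (j's share) ≥ 1, i.e. iff j's share is at least 0.3448.
Only B (8/17) clears that bar, contributing 23; the remaining 5 contribute 0. Total contributed: 23.
F keeps 23 and receives 2.9 × 23 × 3/17 = 11.77 from the tour-expenses pool, for a payoff of 34.77.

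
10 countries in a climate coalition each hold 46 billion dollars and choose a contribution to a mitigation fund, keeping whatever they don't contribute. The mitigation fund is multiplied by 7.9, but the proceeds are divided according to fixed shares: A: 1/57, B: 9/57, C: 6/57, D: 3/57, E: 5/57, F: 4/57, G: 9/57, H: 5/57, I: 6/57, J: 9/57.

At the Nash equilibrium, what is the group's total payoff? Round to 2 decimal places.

For player j, contributing a unit is worthwhile iff 7.9 × (j's share) ≥ 1, i.e. iff j's share is at least 0.1266.
B, G and J are above the threshold, contributing 46 each; the remaining 7 contribute 0. Total contributed: 138.
The mitigation fund pays out 7.9 × 138 = 1090.20 in total (split across the unequal shares, but the aggregate is all that matters for the group sum).
The 7 free-riders keep 46 each, adding 322. Group total = 322 + 1090.20 = 1412.20.

1412.20 billion dollars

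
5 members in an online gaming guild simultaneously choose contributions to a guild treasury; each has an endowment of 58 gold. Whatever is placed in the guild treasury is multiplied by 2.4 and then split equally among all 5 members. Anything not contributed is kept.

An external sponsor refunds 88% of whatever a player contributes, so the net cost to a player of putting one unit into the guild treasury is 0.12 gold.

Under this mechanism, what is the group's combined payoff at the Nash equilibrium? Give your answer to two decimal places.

The effective private return per unit is now (2.4/5) / 0.12 = 4.0000 > 1, so every player's dominant strategy flips to full contribution.
At the Nash equilibrium everyone contributes 58. Group total payoff = 5 × (58 × 0.88 + 2.4 × 58) = 951.20.

951.20 gold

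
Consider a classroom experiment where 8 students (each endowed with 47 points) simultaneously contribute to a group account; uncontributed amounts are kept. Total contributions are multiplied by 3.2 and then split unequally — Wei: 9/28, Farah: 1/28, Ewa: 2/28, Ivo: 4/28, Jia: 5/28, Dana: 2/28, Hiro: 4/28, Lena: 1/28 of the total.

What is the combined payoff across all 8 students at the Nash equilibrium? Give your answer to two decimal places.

Each unit j contributes comes back to j as 3.2 × (j's share), so j prefers to contribute only if that share exceeds 1/3.2 = 0.3125; otherwise keeping the unit dominates.
The only share above 0.3125 is Wei's 9/28, contributing 47; the remaining 7 contribute 0. Total contributed: 47.
The group account pays out 3.2 × 47 = 150.40 in total (split across the unequal shares, but the aggregate is all that matters for the group sum).
The 7 free-riders keep 47 each, adding 329. Group total = 329 + 150.40 = 479.40.

479.40 points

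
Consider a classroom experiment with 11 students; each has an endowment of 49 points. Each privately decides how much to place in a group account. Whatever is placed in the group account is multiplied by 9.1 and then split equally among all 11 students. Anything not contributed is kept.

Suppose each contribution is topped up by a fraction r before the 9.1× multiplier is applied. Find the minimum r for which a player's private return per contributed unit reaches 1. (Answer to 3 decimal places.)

With matching at rate r, one contributed unit becomes (1 + r) in the group account and returns 9.1 × (1 + r) / 11 to the contributor.
Setting this equal to 1: 1 + r = 11/9.1 = 1.2088.
So the minimum matching rate is r = 1.2088 − 1 = 0.209.

0.209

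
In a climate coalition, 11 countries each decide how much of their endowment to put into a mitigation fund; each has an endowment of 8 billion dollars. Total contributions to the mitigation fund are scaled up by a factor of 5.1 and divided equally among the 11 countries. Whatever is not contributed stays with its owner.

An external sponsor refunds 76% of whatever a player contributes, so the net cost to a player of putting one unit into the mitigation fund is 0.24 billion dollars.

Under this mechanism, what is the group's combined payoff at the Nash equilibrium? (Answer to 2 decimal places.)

515.68 billion dollars

With the mechanism, a contributed unit returns (5.1/11) / 0.24 = 1.9318 per unit of net cost to the contributor — now above 1 — so contributing fully is weakly dominant for every player.
So the Nash equilibrium is full contribution by all 11; the group earns 11 × (8 × 0.76 + 5.1 × 8) = 515.68.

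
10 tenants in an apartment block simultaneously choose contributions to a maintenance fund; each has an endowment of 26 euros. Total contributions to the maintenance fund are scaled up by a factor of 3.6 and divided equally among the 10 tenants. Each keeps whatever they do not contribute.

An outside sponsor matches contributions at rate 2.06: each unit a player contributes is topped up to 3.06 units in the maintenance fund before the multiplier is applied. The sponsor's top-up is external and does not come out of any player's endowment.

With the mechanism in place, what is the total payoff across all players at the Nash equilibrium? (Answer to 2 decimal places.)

2864.16 euros

With the mechanism, a contributed unit returns 3.6 × 3.06 / 10 = 1.1016 per unit of net cost to the contributor — now above 1 — so contributing fully is weakly dominant for every player.
At the Nash equilibrium everyone contributes 26. Group total payoff = 3.6 × 3.06 × 260 = 2864.16.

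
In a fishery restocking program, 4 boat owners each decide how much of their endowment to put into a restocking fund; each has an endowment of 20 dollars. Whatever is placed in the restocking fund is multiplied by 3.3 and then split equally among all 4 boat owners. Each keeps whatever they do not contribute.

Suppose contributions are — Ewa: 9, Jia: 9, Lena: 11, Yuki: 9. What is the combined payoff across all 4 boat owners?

167.40 dollars

Total contributed: 9 + 9 + 11 + 9 = 38; total kept: 4 × 20 − 38 = 42.
The restocking fund pays out 3.3 × 38 = 125.40 in aggregate.
Group total = 42 + 125.40 = 167.40.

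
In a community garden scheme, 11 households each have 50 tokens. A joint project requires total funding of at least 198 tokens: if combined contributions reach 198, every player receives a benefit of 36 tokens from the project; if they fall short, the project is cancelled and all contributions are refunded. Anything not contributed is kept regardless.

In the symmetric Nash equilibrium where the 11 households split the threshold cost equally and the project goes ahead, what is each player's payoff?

68 tokens

Equal share of the threshold: 198/11 = 18.
At this profile no one gains by cutting their contribution: any cut drops the total below 198, the project is cancelled, contributions are refunded, and the deviator ends with 50, which is less than 50 − 18 + 36 = 68. Contributing more than 18 just wastes the excess. So contributing exactly 18 is a best response.
Each player's payoff: 50 − 18 + 36 = 68.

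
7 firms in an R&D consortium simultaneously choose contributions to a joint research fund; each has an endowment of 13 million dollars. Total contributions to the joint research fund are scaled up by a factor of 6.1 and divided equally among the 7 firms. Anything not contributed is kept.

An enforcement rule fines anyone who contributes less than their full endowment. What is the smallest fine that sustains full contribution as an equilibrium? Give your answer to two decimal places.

1.67 million dollars

Given the others contribute fully, the best deviation is to contribute 0 (any partial contribution still incurs the fine and gives up units whose private return 0.8714 is below 1).
Deviating from 13 to 0 saves 13 million dollars but forfeits the deviator's share of the drop in the joint research fund: 6.1/7 × 13 = 11.33.
So the deviation gain is 13 − 11.33 = 1.67, and the fine must be at least 1.67 million dollars to wipe it out.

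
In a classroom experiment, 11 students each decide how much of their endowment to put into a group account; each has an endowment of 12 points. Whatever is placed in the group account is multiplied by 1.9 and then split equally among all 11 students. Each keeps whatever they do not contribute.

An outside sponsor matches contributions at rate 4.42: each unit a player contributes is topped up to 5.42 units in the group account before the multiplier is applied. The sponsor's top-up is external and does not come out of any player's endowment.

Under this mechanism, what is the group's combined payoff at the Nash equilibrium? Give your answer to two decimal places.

Even with the mechanism, each unit contributed returns only 1.9 × 5.42 / 11 = 0.9362 per unit of net cost, so contributing nothing is still dominant.
At the Nash equilibrium no one contributes; group total payoff = 11 × 12 = 132.

132.00 points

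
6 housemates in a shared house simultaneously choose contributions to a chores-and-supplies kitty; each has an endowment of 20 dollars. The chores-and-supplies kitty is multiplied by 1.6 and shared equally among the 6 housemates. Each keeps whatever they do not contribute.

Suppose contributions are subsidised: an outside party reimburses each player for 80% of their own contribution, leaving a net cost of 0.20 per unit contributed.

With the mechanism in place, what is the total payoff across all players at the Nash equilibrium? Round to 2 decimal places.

The effective private return per unit is now (1.6/6) / 0.20 = 1.3333 > 1, so every player's dominant strategy flips to full contribution.
At the Nash equilibrium everyone contributes 20. Group total payoff = 6 × (20 × 0.80 + 1.6 × 20) = 288.00.

288.00 dollars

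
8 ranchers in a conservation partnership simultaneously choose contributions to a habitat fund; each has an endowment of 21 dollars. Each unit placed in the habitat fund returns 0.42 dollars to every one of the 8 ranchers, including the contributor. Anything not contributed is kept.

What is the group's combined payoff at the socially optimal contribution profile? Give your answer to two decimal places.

Each contributed unit returns 3.360 to the group as a whole (0.42 to each of 8 players), which exceeds 1, so the social optimum is full contribution: group total = 3.360 × 168 = 564.48.

564.48 dollars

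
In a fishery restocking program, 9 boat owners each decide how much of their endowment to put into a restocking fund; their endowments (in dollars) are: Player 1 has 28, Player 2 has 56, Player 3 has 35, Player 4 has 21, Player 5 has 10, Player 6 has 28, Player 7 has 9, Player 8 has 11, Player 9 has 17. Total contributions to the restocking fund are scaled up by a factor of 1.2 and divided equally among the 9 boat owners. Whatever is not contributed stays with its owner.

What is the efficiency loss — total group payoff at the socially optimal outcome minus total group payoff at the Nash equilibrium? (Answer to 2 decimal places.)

The private return per contributed unit is 1.2/9 = 0.1333 < 1 for every player regardless of endowment, so the Nash equilibrium is zero contribution and the group total is Σ E_j = 28 + 56 + 35 + 21 + 10 + 28 + 9 + 11 + 17 = 215.
Each contributed unit returns 1.200 to the group, so the social optimum is full contribution by everyone: group total = 1.200 × 215 = 258.00.
Efficiency loss = (1.200 − 1) × 215 = 43.00.

43.00 dollars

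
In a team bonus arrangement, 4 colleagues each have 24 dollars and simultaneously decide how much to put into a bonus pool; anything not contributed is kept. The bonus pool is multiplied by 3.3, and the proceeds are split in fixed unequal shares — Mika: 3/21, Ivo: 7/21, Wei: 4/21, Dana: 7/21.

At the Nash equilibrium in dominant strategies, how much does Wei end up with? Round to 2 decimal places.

54.17 dollars

Each unit j contributes comes back to j as 3.3 × (j's share), so j prefers to contribute only if that share exceeds 1/3.3 = 0.3030; otherwise keeping the unit dominates.
Ivo and Dana clear that bar, contributing 24 each; the remaining 2 contribute 0. Total contributed: 48.
Wei keeps 24 and receives 3.3 × 48 × 4/21 = 30.17 from the bonus pool, for a payoff of 54.17.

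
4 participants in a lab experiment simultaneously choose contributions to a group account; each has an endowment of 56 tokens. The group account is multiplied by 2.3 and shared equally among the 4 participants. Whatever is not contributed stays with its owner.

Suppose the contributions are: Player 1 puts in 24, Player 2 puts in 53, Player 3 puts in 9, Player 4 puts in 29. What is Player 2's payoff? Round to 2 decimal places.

Total contributed: 24 + 53 + 9 + 29 = 115.
Each receives 2.3 × 115 / 4 = 66.13 from the group account.
Player 2 keeps 56 − 53 = 3, so Player 2's payoff is 3 + 66.13 = 69.13.

69.13 tokens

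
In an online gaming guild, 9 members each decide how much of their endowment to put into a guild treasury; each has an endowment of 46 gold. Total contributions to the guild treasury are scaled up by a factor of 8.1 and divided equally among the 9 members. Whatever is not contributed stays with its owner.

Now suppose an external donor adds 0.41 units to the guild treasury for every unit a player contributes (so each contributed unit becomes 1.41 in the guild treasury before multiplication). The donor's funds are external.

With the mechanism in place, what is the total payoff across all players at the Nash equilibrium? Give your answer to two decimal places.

4728.29 gold

The effective private return per unit is now 8.1 × 1.41 / 9 = 1.2690 > 1, so every player's dominant strategy flips to full contribution.
At the Nash equilibrium everyone contributes 46. Group total payoff = 8.1 × 1.41 × 414 = 4728.29.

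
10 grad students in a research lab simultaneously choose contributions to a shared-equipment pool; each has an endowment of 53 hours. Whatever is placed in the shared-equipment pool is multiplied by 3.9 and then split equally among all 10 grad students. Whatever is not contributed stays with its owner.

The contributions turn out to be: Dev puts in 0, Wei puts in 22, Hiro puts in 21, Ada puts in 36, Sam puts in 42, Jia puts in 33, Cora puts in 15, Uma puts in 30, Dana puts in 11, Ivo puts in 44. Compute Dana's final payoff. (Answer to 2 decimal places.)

Total contributed: 0 + 22 + 21 + 36 + 42 + 33 + 15 + 30 + 11 + 44 = 254.
Each receives 3.9 × 254 / 10 = 99.06 from the shared-equipment pool.
Dana keeps 53 − 11 = 42, so Dana's payoff is 42 + 99.06 = 141.06.

141.06 hours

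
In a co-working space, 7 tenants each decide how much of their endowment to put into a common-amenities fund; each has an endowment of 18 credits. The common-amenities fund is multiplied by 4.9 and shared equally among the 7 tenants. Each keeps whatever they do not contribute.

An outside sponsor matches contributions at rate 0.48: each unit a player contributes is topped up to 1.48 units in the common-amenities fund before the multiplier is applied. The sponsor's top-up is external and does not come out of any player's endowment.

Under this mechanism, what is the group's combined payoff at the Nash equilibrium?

913.75 credits

With the mechanism, a contributed unit returns 4.9 × 1.48 / 7 = 1.0360 per unit of net cost to the contributor — now above 1 — so contributing fully is weakly dominant for every player.
So the Nash equilibrium is full contribution by all 7; the group earns 4.9 × 1.48 × 126 = 913.75.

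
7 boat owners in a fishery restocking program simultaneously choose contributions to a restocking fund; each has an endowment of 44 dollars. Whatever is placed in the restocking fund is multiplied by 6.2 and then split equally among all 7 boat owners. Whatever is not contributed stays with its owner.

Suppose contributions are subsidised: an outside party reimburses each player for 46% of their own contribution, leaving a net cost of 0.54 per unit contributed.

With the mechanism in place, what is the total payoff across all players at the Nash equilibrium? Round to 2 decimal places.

With the mechanism, a contributed unit returns (6.2/7) / 0.54 = 1.6402 per unit of net cost to the contributor — now above 1 — so contributing fully is weakly dominant for every player.
So the Nash equilibrium is full contribution by all 7; the group earns 7 × (44 × 0.46 + 6.2 × 44) = 2051.28.

2051.28 dollars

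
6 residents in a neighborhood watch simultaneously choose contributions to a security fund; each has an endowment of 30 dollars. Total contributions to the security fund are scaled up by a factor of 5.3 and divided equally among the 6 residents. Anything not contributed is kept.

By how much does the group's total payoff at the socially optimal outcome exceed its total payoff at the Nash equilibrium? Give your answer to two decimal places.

Each contributed unit returns 5.3/6 = 0.8833 to its contributor — below 1 — so contributing 0 is dominant for every player. At the Nash equilibrium everyone keeps their 30, and the group total is 6 × 30 = 180.
Each contributed unit returns 5.300 to the group as a whole (0.8833 to each of 6 players), which exceeds 1, so the social optimum is full contribution: group total = 5.300 × 180 = 954.00.
Efficiency loss = 954.00 − 180 = 774.00.

774.00 dollars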